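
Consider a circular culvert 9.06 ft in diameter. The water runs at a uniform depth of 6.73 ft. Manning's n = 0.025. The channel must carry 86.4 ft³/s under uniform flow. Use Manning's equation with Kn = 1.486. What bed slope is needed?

For a circular section of diameter D = 9.06 ft at depth y = 6.73 ft, the central angle is θ = 2 arccos(1 − 2y/D) = 4.156 rad. Then A = (D²/8)(θ − sin θ) = 51.35 ft² and P = Dθ/2 = 18.83 ft.
Hydraulic radius R = A/P = 51.35/18.83 = 2.728 ft.
From Manning's equation, S = [nQ / (1.486 A R^(2/3))]² = [0.025 × 86.4 / (1.486 × 51.35 × 2.728^(2/3))]² = 0.00021.

S = 0.00021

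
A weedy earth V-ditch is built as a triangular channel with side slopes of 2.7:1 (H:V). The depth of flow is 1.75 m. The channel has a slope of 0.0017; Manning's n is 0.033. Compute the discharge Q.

For a triangular section with side slope z = 2.7: A = zy² = 2.7×1.75² = 8.269 m²; P = 2y√(1+z²) = 2×1.75×2.879 = 10.08 m.
Hydraulic radius R = A/P = 8.269/10.08 = 0.8205 m.
Manning's equation: Q = (1/n) A R^(2/3) S^(1/2) = (1/0.033) × 8.269 × 0.8205^(2/3) × 0.0017^(1/2) = 9.05 m³/s.

Q = 9.05 m³/s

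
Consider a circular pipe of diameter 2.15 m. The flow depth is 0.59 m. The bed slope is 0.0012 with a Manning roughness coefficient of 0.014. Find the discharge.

For a circular section of diameter D = 2.15 m at depth y = 0.59 m, the central angle is θ = 2 arccos(1 − 2y/D) = 2.205 rad. Then A = (D²/8)(θ − sin θ) = 0.809 m² and P = Dθ/2 = 2.371 m.
Hydraulic radius R = A/P = 0.809/2.371 = 0.3412 m.
Manning's equation: Q = (1/n) A R^(2/3) S^(1/2) = (1/0.014) × 0.809 × 0.3412^(2/3) × 0.0012^(1/2) = 0.978 m³/s.

Q = 0.978 m³/s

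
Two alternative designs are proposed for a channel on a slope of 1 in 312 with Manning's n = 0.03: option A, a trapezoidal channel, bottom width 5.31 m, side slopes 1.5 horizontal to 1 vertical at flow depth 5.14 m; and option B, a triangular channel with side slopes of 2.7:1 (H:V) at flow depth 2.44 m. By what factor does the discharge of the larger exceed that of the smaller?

Channel A: With bottom width b = 5.31 m and side slope z = 1.5: A = (b + zy)y = (5.31 + 1.5×5.14)×5.14 = 66.92 m²; P = b + 2y√(1+z²) = 5.31 + 2×5.14×1.803 = 23.84 m. Hydraulic radius R = A/P = 66.92/23.84 = 2.807 m. Q_A = (1/0.03)·66.92·2.807^(2/3)·√0.003205 = 251.3 m³/s.
Channel B: For a triangular section with side slope z = 2.7: A = zy² = 2.7×2.44² = 16.07 m²; P = 2y√(1+z²) = 2×2.44×2.879 = 14.05 m. Hydraulic radius R = A/P = 16.07/14.05 = 1.144 m. Q_B = (1/0.03)·16.07·1.144^(2/3)·√0.003205 = 33.18 m³/s.
The larger discharge is 251.3 m³/s and the smaller is 33.18 m³/s; the ratio is 7.57.

7.57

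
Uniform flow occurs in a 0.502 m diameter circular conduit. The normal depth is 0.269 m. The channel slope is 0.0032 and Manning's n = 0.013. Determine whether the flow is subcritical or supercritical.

For a circular section of diameter D = 0.502 m at depth y = 0.269 m, the central angle is θ = 2 arccos(1 − 2y/D) = 3.285 rad. Then A = (D²/8)(θ − sin θ) = 0.108 m² and P = Dθ/2 = 0.8246 m.
Hydraulic radius R = A/P = 0.108/0.8246 = 0.131 m.
V = (1/n) R^(2/3) √S = (1/0.013) × 0.131^(2/3) × √0.0032 = 1.122 m/s. Hydraulic depth D_h = A/T = 0.108/0.5007 = 0.2157 m.
Froude number Fr = V/√(g·D_h) = 1.122/√(9.81×0.2157) = 0.771, which is less than 1, so the flow is subcritical.

subcritical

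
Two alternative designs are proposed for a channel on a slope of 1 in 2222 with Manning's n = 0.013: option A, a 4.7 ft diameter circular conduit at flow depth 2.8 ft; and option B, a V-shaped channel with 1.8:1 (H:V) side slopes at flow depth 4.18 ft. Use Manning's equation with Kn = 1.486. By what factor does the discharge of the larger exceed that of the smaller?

3.66

Channel A: For a circular section of diameter D = 4.7 ft at depth y = 2.8 ft, the central angle is θ = 2 arccos(1 − 2y/D) = 3.527 rad. Then A = (D²/8)(θ − sin θ) = 10.78 ft² and P = Dθ/2 = 8.288 ft. Hydraulic radius R = A/P = 10.78/8.288 = 1.3 ft. Q_A = (1.486/0.013)·10.78·1.3^(2/3)·√0.00045 = 31.13 ft³/s.
Channel B: For a triangular section with side slope z = 1.8: A = zy² = 1.8×4.18² = 31.45 ft²; P = 2y√(1+z²) = 2×4.18×2.059 = 17.21 ft. Hydraulic radius R = A/P = 31.45/17.21 = 1.827 ft. Q_B = (1.486/0.013)·31.45·1.827^(2/3)·√0.00045 = 114 ft³/s.
The larger discharge is 114 ft³/s and the smaller is 31.13 ft³/s; the ratio is 3.66.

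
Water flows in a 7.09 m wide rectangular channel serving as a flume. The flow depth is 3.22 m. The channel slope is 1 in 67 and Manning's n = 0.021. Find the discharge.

Q = 188 m³/s

Flow area A = b·y = 7.09 × 3.22 = 22.83 m². Wetted perimeter P = b + 2y = 7.09 + 2×3.22 = 13.53 m.
Hydraulic radius R = A/P = 22.83/13.53 = 1.687 m.
Manning's equation: Q = (1/n) A R^(2/3) S^(1/2) = (1/0.021) × 22.83 × 1.687^(2/3) × 0.01493^(1/2) = 188 m³/s.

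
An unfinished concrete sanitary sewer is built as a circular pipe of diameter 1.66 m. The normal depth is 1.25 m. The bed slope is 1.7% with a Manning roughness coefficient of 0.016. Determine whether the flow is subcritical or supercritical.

For a circular section of diameter D = 1.66 m at depth y = 1.25 m, the central angle is θ = 2 arccos(1 − 2y/D) = 4.203 rad. Then A = (D²/8)(θ − sin θ) = 1.748 m² and P = Dθ/2 = 3.488 m.
Hydraulic radius R = A/P = 1.748/3.488 = 0.5012 m.
V = (1/n) R^(2/3) √S = (1/0.016) × 0.5012^(2/3) × √0.017 = 5.142 m/s. Hydraulic depth D_h = A/T = 1.748/1.432 = 1.221 m.
Froude number Fr = V/√(g·D_h) = 5.142/√(9.81×1.221) = 1.49, which is greater than 1, so the flow is supercritical.

supercritical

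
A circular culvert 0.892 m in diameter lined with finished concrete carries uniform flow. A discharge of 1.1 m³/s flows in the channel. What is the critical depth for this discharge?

y_c = 0.623 m

At critical depth, Q² T / (g A³) = 1, i.e. A³/T = Q²/g = 1.1²/9.81 = 0.1233.
Trying y = 0.707 m: A³/T = 0.2072 — high.
Trying y = 0.546 m: A³/T = 0.07412 — low.
Trying y = 0.623 m: A³/T = 0.1237 — ≈ 0.1233.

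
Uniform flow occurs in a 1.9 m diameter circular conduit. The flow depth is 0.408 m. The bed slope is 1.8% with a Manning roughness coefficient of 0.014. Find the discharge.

For a circular section of diameter D = 1.9 m at depth y = 0.408 m, the central angle is θ = 2 arccos(1 − 2y/D) = 1.927 rad. Then A = (D²/8)(θ − sin θ) = 0.4468 m² and P = Dθ/2 = 1.831 m.
Hydraulic radius R = A/P = 0.4468/1.831 = 0.244 m.
Manning's equation: Q = (1/n) A R^(2/3) S^(1/2) = (1/0.014) × 0.4468 × 0.244^(2/3) × 0.018^(1/2) = 1.67 m³/s.

Q = 1.67 m³/s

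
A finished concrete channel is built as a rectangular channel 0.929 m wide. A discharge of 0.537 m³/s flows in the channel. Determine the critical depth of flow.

For a rectangular channel, critical depth y_c = (q²/g)^(1/3) where q = Q/b = 0.537/0.929 = 0.578 m²/s.
So y_c = (0.578²/9.81)^(1/3) = 0.324 m.

y_c = 0.324 m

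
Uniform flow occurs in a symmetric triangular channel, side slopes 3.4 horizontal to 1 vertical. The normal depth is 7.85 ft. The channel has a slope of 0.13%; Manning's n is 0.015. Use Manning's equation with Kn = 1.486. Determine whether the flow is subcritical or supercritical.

subcritical

For a triangular section with side slope z = 3.4: A = zy² = 3.4×7.85² = 209.5 ft²; P = 2y√(1+z²) = 2×7.85×3.544 = 55.64 ft.
Hydraulic radius R = A/P = 209.5/55.64 = 3.766 ft.
V = (1.486/n) R^(2/3) √S = (1.486/0.015) × 3.766^(2/3) × √0.0013 = 8.645 ft/s. Hydraulic depth D_h = A/T = 209.5/53.38 = 3.925 ft.
Froude number Fr = V/√(g·D_h) = 8.645/√(32.2×3.925) = 0.769, which is less than 1, so the flow is subcritical.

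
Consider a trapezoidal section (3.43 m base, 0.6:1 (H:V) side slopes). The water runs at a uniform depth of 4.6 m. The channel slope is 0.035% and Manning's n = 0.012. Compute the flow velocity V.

With bottom width b = 3.43 m and side slope z = 0.6: A = (b + zy)y = (3.43 + 0.6×4.6)×4.6 = 28.47 m²; P = b + 2y√(1+z²) = 3.43 + 2×4.6×1.166 = 14.16 m.
Hydraulic radius R = A/P = 28.47/14.16 = 2.011 m.
From Manning's equation, V = (1/n) R^(2/3) S^(1/2) = (1/0.012) × 2.011^(2/3) × 0.00035^(1/2) = 2.48 m/s.

V = 2.48 m/s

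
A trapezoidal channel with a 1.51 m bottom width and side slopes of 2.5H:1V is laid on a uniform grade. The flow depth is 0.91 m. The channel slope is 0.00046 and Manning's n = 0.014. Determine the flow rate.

With bottom width b = 1.51 m and side slope z = 2.5: A = (b + zy)y = (1.51 + 2.5×0.91)×0.91 = 3.444 m²; P = b + 2y√(1+z²) = 1.51 + 2×0.91×2.693 = 6.41 m.
Hydraulic radius R = A/P = 3.444/6.41 = 0.5373 m.
Manning's equation: Q = (1/n) A R^(2/3) S^(1/2) = (1/0.014) × 3.444 × 0.5373^(2/3) × 0.00046^(1/2) = 3.49 m³/s.

Q = 3.49 m³/s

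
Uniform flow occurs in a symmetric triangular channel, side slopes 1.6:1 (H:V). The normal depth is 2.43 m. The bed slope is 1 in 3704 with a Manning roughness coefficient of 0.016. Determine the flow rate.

For a triangular section with side slope z = 1.6: A = zy² = 1.6×2.43² = 9.448 m²; P = 2y√(1+z²) = 2×2.43×1.887 = 9.17 m.
Hydraulic radius R = A/P = 9.448/9.17 = 1.03 m.
Manning's equation: Q = (1/n) A R^(2/3) S^(1/2) = (1/0.016) × 9.448 × 1.03^(2/3) × 0.00027^(1/2) = 9.9 m³/s.

Q = 9.9 m³/s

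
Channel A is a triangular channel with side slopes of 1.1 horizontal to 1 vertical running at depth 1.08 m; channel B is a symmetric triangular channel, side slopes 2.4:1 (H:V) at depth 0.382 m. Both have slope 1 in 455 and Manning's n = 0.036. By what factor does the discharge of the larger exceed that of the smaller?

Channel A: For a triangular section with side slope z = 1.1: A = zy² = 1.1×1.08² = 1.283 m²; P = 2y√(1+z²) = 2×1.08×1.487 = 3.211 m. Hydraulic radius R = A/P = 1.283/3.211 = 0.3996 m. Q_A = (1/0.036)·1.283·0.3996^(2/3)·√0.002198 = 0.9064 m³/s.
Channel B: For a triangular section with side slope z = 2.4: A = zy² = 2.4×0.382² = 0.3502 m²; P = 2y√(1+z²) = 2×0.382×2.6 = 1.986 m. Hydraulic radius R = A/P = 0.3502/1.986 = 0.1763 m. Q_B = (1/0.036)·0.3502·0.1763^(2/3)·√0.002198 = 0.1434 m³/s.
The larger discharge is 0.9064 m³/s and the smaller is 0.1434 m³/s; the ratio is 6.32.

6.32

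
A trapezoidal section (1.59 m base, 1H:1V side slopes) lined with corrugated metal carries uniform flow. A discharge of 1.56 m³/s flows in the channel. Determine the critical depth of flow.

y_c = 0.42 m

At critical depth, Q² T / (g A³) = 1, i.e. A³/T = Q²/g = 1.56²/9.81 = 0.2481.
At y = 0.522 m: A³/T = 0.5087 — over.
At y = 0.32 m: A³/T = 0.1024 — short.
At y = 0.42 m: A³/T = 0.2476 — matches.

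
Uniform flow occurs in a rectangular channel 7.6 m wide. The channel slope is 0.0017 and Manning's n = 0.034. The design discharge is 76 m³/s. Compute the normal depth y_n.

y_n = 4.95 m

Manning's equation rearranged: A R^(2/3) = nQ / (1·√S) = 0.034 × 76 / (√0.0017) = 62.67.
Try y = 3.85 m: A R^(2/3) = 45.08 — short.
Try y = 5.67 m: A R^(2/3) = 74.54 — over.
Try y = 4.95 m: A R^(2/3) = 62.66 — ≈ 62.67.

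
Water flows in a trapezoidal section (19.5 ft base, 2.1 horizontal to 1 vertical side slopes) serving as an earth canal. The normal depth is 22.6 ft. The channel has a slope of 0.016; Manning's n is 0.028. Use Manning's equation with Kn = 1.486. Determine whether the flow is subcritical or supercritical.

supercritical

With bottom width b = 19.5 ft and side slope z = 2.1: A = (b + zy)y = (19.5 + 2.1×22.6)×22.6 = 1513 ft²; P = b + 2y√(1+z²) = 19.5 + 2×22.6×2.326 = 124.6 ft.
Hydraulic radius R = A/P = 1513/124.6 = 12.14 ft.
V = (1.486/n) R^(2/3) √S = (1.486/0.028) × 12.14^(2/3) × √0.016 = 35.46 ft/s. Hydraulic depth D_h = A/T = 1513/114.4 = 13.23 ft.
Froude number Fr = V/√(g·D_h) = 35.46/√(32.2×13.23) = 1.72, which is greater than 1, so the flow is supercritical.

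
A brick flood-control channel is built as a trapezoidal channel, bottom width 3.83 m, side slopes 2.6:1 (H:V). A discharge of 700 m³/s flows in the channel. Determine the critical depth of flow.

At critical depth, Q² T / (g A³) = 1, i.e. A³/T = Q²/g = 700²/9.81 = 49950.
At y = 4.52 m: A³/T = 12780 — short.
At y = 7.56 m: A³/T = 129700 — over.
At y = 6.13 m: A³/T = 49830 — ≈ 49950.

y_c = 6.13 m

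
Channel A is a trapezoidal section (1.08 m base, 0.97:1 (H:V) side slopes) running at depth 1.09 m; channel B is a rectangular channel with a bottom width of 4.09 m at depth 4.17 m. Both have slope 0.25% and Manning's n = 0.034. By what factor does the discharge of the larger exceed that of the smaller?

Channel A: With bottom width b = 1.08 m and side slope z = 0.97: A = (b + zy)y = (1.08 + 0.97×1.09)×1.09 = 2.33 m²; P = b + 2y√(1+z²) = 1.08 + 2×1.09×1.393 = 4.117 m. Hydraulic radius R = A/P = 2.33/4.117 = 0.5658 m. Q_A = (1/0.034)·2.33·0.5658^(2/3)·√0.0025 = 2.344 m³/s.
Channel B: Flow area A = b·y = 4.09 × 4.17 = 17.06 m². Wetted perimeter P = b + 2y = 4.09 + 2×4.17 = 12.43 m. Hydraulic radius R = A/P = 17.06/12.43 = 1.372 m. Q_B = (1/0.034)·17.06·1.372^(2/3)·√0.0025 = 30.97 m³/s.
The larger discharge is 30.97 m³/s and the smaller is 2.344 m³/s; the ratio is 13.2.

13.2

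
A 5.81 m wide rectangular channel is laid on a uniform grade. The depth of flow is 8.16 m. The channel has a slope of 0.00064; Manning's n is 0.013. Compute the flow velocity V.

V = 3.23 m/s

Flow area A = b·y = 5.81 × 8.16 = 47.41 m². Wetted perimeter P = b + 2y = 5.81 + 2×8.16 = 22.13 m.
Hydraulic radius R = A/P = 47.41/22.13 = 2.142 m.
From Manning's equation, V = (1/n) R^(2/3) S^(1/2) = (1/0.013) × 2.142^(2/3) × 0.00064^(1/2) = 3.23 m/s.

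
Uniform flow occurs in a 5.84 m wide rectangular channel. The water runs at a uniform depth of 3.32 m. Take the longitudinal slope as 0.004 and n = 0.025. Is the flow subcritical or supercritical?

subcritical

Flow area A = b·y = 5.84 × 3.32 = 19.39 m². Wetted perimeter P = b + 2y = 5.84 + 2×3.32 = 12.48 m.
Hydraulic radius R = A/P = 19.39/12.48 = 1.554 m.
V = (1/n) R^(2/3) √S = (1/0.025) × 1.554^(2/3) × √0.004 = 3.393 m/s. Hydraulic depth D_h = A/T = 19.39/5.84 = 3.32 m.
Froude number Fr = V/√(g·D_h) = 3.393/√(9.81×3.32) = 0.595, which is less than 1, so the flow is subcritical.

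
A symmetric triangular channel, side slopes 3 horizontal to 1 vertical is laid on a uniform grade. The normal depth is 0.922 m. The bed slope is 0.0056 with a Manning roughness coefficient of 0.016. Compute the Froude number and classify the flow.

supercritical

For a triangular section with side slope z = 3: A = zy² = 3×0.922² = 2.55 m²; P = 2y√(1+z²) = 2×0.922×3.162 = 5.831 m.
Hydraulic radius R = A/P = 2.55/5.831 = 0.4373 m.
V = (1/n) R^(2/3) √S = (1/0.016) × 0.4373^(2/3) × √0.0056 = 2.695 m/s. Hydraulic depth D_h = A/T = 2.55/5.532 = 0.461 m.
Froude number Fr = V/√(g·D_h) = 2.695/√(9.81×0.461) = 1.27, which is greater than 1, so the flow is supercritical.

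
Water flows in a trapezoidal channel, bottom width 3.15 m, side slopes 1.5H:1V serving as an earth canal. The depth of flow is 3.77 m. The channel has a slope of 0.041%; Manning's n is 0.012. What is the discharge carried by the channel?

With bottom width b = 3.15 m and side slope z = 1.5: A = (b + zy)y = (3.15 + 1.5×3.77)×3.77 = 33.19 m²; P = b + 2y√(1+z²) = 3.15 + 2×3.77×1.803 = 16.74 m.
Hydraulic radius R = A/P = 33.19/16.74 = 1.983 m.
Manning's equation: Q = (1/n) A R^(2/3) S^(1/2) = (1/0.012) × 33.19 × 1.983^(2/3) × 0.00041^(1/2) = 88.4 m³/s.

Q = 88.4 m³/s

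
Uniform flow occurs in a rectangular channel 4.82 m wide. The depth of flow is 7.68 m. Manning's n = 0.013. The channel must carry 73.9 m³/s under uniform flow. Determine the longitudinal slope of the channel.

S = 0.0003

Flow area A = b·y = 4.82 × 7.68 = 37.02 m². Wetted perimeter P = b + 2y = 4.82 + 2×7.68 = 20.18 m.
Hydraulic radius R = A/P = 37.02/20.18 = 1.834 m.
From Manning's equation, S = [nQ / (1 A R^(2/3))]² = [0.013 × 73.9 / (1 × 37.02 × 1.834^(2/3))]² = 0.0003.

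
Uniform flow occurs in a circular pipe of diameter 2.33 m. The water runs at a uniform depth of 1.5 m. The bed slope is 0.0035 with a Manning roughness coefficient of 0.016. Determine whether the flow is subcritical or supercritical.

subcritical

For a circular section of diameter D = 2.33 m at depth y = 1.5 m, the central angle is θ = 2 arccos(1 − 2y/D) = 3.725 rad. Then A = (D²/8)(θ − sin θ) = 2.902 m² and P = Dθ/2 = 4.34 m.
Hydraulic radius R = A/P = 2.902/4.34 = 0.6686 m.
V = (1/n) R^(2/3) √S = (1/0.016) × 0.6686^(2/3) × √0.0035 = 2.827 m/s. Hydraulic depth D_h = A/T = 2.902/2.232 = 1.3 m.
Froude number Fr = V/√(g·D_h) = 2.827/√(9.81×1.3) = 0.792, which is less than 1, so the flow is subcritical.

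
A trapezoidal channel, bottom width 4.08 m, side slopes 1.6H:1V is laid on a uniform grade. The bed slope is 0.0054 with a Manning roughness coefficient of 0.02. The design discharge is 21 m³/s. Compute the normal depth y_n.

y_n = 1.13 m

Manning's equation rearranged: A R^(2/3) = nQ / (1·√S) = 0.02 × 21 / (√0.0054) = 5.715.
Try y = 1.25 m: A R^(2/3) = 6.894 — too large.
Try y = 1.13 m: A R^(2/3) = 5.721 — close enough.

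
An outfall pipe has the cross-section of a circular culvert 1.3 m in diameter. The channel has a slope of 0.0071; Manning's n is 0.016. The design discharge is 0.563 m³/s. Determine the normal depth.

y_n = 0.363 m

Manning's equation rearranged: A R^(2/3) = nQ / (1·√S) = 0.016 × 0.563 / (√0.0071) = 0.1069.
Try y = 0.261 m: A R^(2/3) = 0.05537 — short.
Try y = 0.409 m: A R^(2/3) = 0.1347 — over.
Try y = 0.363 m: A R^(2/3) = 0.1069 — ≈ 0.1069.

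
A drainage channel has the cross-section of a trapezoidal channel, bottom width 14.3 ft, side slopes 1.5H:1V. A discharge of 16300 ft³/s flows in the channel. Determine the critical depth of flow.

At critical depth, Q² T / (g A³) = 1, i.e. A³/T = Q²/g = 16300²/32.2 = 8251000.
At y = 21.3 ft: A³/T = 12230000 — too large.
At y = 16.2 ft: A³/T = 3887000 — too small.
At y = 19.4 ft: A³/T = 8233000 — close enough.

y_c = 19.4 ft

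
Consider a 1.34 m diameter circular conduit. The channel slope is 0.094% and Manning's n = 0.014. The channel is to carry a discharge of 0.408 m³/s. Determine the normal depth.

y_n = 0.479 m

Manning's equation rearranged: A R^(2/3) = nQ / (1·√S) = 0.014 × 0.408 / (√0.00094) = 0.1863.
Try y = 0.579 m: A R^(2/3) = 0.2636 — too large.
Try y = 0.409 m: A R^(2/3) = 0.1377 — too small.
Try y = 0.479 m: A R^(2/3) = 0.1861 — close enough.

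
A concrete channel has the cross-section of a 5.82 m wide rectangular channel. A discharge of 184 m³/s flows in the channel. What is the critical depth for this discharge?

For a rectangular channel, critical depth y_c = (q²/g)^(1/3) where q = Q/b = 184/5.82 = 31.62 m²/s.
So y_c = (31.62²/9.81)^(1/3) = 4.67 m.

y_c = 4.67 m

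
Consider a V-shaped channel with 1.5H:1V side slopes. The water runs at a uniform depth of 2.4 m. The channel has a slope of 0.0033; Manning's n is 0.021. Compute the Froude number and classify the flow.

For a triangular section with side slope z = 1.5: A = zy² = 1.5×2.4² = 8.64 m²; P = 2y√(1+z²) = 2×2.4×1.803 = 8.653 m.
Hydraulic radius R = A/P = 8.64/8.653 = 0.9985 m.
V = (1/n) R^(2/3) √S = (1/0.021) × 0.9985^(2/3) × √0.0033 = 2.733 m/s. Hydraulic depth D_h = A/T = 8.64/7.2 = 1.2 m.
Froude number Fr = V/√(g·D_h) = 2.733/√(9.81×1.2) = 0.796, which is less than 1, so the flow is subcritical.

subcritical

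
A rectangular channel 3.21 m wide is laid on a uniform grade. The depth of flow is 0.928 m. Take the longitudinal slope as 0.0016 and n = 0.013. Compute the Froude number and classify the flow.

subcritical

Flow area A = b·y = 3.21 × 0.928 = 2.979 m². Wetted perimeter P = b + 2y = 3.21 + 2×0.928 = 5.066 m.
Hydraulic radius R = A/P = 2.979/5.066 = 0.588 m.
V = (1/n) R^(2/3) √S = (1/0.013) × 0.588^(2/3) × √0.0016 = 2.16 m/s. Hydraulic depth D_h = A/T = 2.979/3.21 = 0.928 m.
Froude number Fr = V/√(g·D_h) = 2.16/√(9.81×0.928) = 0.716, which is less than 1, so the flow is subcritical.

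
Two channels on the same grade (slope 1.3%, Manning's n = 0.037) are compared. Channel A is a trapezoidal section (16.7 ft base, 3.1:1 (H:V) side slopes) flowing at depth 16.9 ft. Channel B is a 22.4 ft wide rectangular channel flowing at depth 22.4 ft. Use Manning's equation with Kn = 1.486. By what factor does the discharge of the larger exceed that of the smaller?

2.68

Channel A: With bottom width b = 16.7 ft and side slope z = 3.1: A = (b + zy)y = (16.7 + 3.1×16.9)×16.9 = 1168 ft²; P = b + 2y√(1+z²) = 16.7 + 2×16.9×3.257 = 126.8 ft. Hydraulic radius R = A/P = 1168/126.8 = 9.209 ft. Q_A = (1.486/0.037)·1168·9.209^(2/3)·√0.013 = 23490 ft³/s.
Channel B: Flow area A = b·y = 22.4 × 22.4 = 501.8 ft². Wetted perimeter P = b + 2y = 22.4 + 2×22.4 = 67.2 ft. Hydraulic radius R = A/P = 501.8/67.2 = 7.467 ft. Q_B = (1.486/0.037)·501.8·7.467^(2/3)·√0.013 = 8777 ft³/s.
The larger discharge is 23490 ft³/s and the smaller is 8777 ft³/s; the ratio is 2.68.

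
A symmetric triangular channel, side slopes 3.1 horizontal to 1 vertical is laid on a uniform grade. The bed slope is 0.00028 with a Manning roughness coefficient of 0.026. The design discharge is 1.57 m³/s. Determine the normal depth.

Manning's equation rearranged: A R^(2/3) = nQ / (1·√S) = 0.026 × 1.57 / (√0.00028) = 2.439.
Trying y = 0.861 m: A R^(2/3) = 1.268 — short.
Trying y = 1.36 m: A R^(2/3) = 4.29 — over.
Trying y = 1.1 m: A R^(2/3) = 2.436 — close enough.

y_n = 1.1 m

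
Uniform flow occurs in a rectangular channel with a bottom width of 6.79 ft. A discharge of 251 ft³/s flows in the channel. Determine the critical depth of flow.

For a rectangular channel, critical depth y_c = (q²/g)^(1/3) where q = Q/b = 251/6.79 = 36.97 ft²/s.
So y_c = (36.97²/32.2)^(1/3) = 3.49 ft.

y_c = 3.49 ft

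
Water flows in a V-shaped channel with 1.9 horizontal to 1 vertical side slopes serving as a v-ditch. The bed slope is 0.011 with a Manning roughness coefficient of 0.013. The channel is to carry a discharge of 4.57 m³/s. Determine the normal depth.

y_n = 0.779 m

Manning's equation rearranged: A R^(2/3) = nQ / (1·√S) = 0.013 × 4.57 / (√0.011) = 0.5665.
Try y = 0.899 m: A R^(2/3) = 0.8305 — too large.
Try y = 0.576 m: A R^(2/3) = 0.2534 — too small.
Try y = 0.779 m: A R^(2/3) = 0.5668 — ≈ 0.5665.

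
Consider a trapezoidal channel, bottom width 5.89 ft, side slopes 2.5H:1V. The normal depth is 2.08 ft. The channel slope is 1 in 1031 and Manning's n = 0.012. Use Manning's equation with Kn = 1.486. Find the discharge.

With bottom width b = 5.89 ft and side slope z = 2.5: A = (b + zy)y = (5.89 + 2.5×2.08)×2.08 = 23.07 ft²; P = b + 2y√(1+z²) = 5.89 + 2×2.08×2.693 = 17.09 ft.
Hydraulic radius R = A/P = 23.07/17.09 = 1.35 ft.
Manning's equation: Q = (1.486/n) A R^(2/3) S^(1/2) = (1.486/0.012) × 23.07 × 1.35^(2/3) × 0.0009699^(1/2) = 109 ft³/s.

Q = 109 ft³/s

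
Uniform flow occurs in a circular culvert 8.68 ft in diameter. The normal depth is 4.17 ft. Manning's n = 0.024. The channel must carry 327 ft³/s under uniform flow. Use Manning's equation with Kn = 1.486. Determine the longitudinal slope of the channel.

S = 0.013

For a circular section of diameter D = 8.68 ft at depth y = 4.17 ft, the central angle is θ = 2 arccos(1 − 2y/D) = 3.063 rad. Then A = (D²/8)(θ − sin θ) = 28.11 ft² and P = Dθ/2 = 13.29 ft.
Hydraulic radius R = A/P = 28.11/13.29 = 2.115 ft.
From Manning's equation, S = [nQ / (1.486 A R^(2/3))]² = [0.024 × 327 / (1.486 × 28.11 × 2.115^(2/3))]² = 0.013.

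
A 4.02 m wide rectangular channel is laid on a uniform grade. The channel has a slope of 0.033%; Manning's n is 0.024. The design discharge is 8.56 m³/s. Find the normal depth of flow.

y_n = 2.59 m

Manning's equation rearranged: A R^(2/3) = nQ / (1·√S) = 0.024 × 8.56 / (√0.00033) = 11.31.
Try y = 2.99 m: A R^(2/3) = 13.59 — too large.
Try y = 2.59 m: A R^(2/3) = 11.31 — ≈ 11.31.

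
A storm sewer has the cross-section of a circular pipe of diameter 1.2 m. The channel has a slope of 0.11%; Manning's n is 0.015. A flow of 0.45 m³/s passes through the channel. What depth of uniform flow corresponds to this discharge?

Manning's equation rearranged: A R^(2/3) = nQ / (1·√S) = 0.015 × 0.45 / (√0.0011) = 0.2035.
At y = 0.668 m: A R^(2/3) = 0.3027 — over.
At y = 0.382 m: A R^(2/3) = 0.1113 — short.
At y = 0.529 m: A R^(2/3) = 0.2035 — matches.

y_n = 0.529 m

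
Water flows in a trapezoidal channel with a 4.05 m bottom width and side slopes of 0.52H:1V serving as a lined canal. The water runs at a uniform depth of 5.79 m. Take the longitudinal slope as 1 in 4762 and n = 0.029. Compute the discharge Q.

With bottom width b = 4.05 m and side slope z = 0.52: A = (b + zy)y = (4.05 + 0.52×5.79)×5.79 = 40.88 m²; P = b + 2y√(1+z²) = 4.05 + 2×5.79×1.127 = 17.1 m.
Hydraulic radius R = A/P = 40.88/17.1 = 2.39 m.
Manning's equation: Q = (1/n) A R^(2/3) S^(1/2) = (1/0.029) × 40.88 × 2.39^(2/3) × 0.00021^(1/2) = 36.5 m³/s.

Q = 36.5 m³/s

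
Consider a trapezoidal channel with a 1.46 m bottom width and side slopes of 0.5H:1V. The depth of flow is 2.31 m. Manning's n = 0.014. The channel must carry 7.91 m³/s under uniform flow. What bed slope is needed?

With bottom width b = 1.46 m and side slope z = 0.5: A = (b + zy)y = (1.46 + 0.5×2.31)×2.31 = 6.041 m²; P = b + 2y√(1+z²) = 1.46 + 2×2.31×1.118 = 6.625 m.
Hydraulic radius R = A/P = 6.041/6.625 = 0.9118 m.
From Manning's equation, S = [nQ / (1 A R^(2/3))]² = [0.014 × 7.91 / (1 × 6.041 × 0.9118^(2/3))]² = 0.00038.

S = 0.00038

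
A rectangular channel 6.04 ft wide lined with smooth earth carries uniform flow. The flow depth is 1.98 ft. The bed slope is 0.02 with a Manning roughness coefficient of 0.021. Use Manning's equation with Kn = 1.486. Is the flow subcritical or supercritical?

Flow area A = b·y = 6.04 × 1.98 = 11.96 ft². Wetted perimeter P = b + 2y = 6.04 + 2×1.98 = 10 ft.
Hydraulic radius R = A/P = 11.96/10 = 1.196 ft.
V = (1.486/n) R^(2/3) √S = (1.486/0.021) × 1.196^(2/3) × √0.02 = 11.27 ft/s. Hydraulic depth D_h = A/T = 11.96/6.04 = 1.98 ft.
Froude number Fr = V/√(g·D_h) = 11.27/√(32.2×1.98) = 1.41, which is greater than 1, so the flow is supercritical.

supercritical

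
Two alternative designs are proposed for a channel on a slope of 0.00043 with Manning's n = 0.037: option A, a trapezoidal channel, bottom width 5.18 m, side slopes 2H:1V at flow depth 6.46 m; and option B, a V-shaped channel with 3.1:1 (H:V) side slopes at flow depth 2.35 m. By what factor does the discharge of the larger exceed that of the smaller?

Channel A: With bottom width b = 5.18 m and side slope z = 2: A = (b + zy)y = (5.18 + 2×6.46)×6.46 = 116.9 m²; P = b + 2y√(1+z²) = 5.18 + 2×6.46×2.236 = 34.07 m. Hydraulic radius R = A/P = 116.9/34.07 = 3.432 m. Q_A = (1/0.037)·116.9·3.432^(2/3)·√0.00043 = 149.1 m³/s.
Channel B: For a triangular section with side slope z = 3.1: A = zy² = 3.1×2.35² = 17.12 m²; P = 2y√(1+z²) = 2×2.35×3.257 = 15.31 m. Hydraulic radius R = A/P = 17.12/15.31 = 1.118 m. Q_B = (1/0.037)·17.12·1.118^(2/3)·√0.00043 = 10.34 m³/s.
The larger discharge is 149.1 m³/s and the smaller is 10.34 m³/s; the ratio is 14.4.

14.4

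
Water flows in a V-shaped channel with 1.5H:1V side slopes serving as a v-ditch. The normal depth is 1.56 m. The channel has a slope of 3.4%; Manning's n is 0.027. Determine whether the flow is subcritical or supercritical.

For a triangular section with side slope z = 1.5: A = zy² = 1.5×1.56² = 3.65 m²; P = 2y√(1+z²) = 2×1.56×1.803 = 5.625 m.
Hydraulic radius R = A/P = 3.65/5.625 = 0.649 m.
V = (1/n) R^(2/3) √S = (1/0.027) × 0.649^(2/3) × √0.034 = 5.119 m/s. Hydraulic depth D_h = A/T = 3.65/4.68 = 0.78 m.
Froude number Fr = V/√(g·D_h) = 5.119/√(9.81×0.78) = 1.85, which is greater than 1, so the flow is supercritical.

supercritical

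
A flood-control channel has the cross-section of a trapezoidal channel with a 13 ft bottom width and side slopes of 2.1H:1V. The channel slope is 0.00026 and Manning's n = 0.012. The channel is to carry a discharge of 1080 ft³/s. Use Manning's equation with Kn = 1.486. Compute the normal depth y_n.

Manning's equation rearranged: A R^(2/3) = nQ / (1.486·√S) = 0.012 × 1080 / (1.486 × √0.00026) = 540.9.
Trying y = 9.06 ft: A R^(2/3) = 877.8 — over.
Trying y = 5.59 ft: A R^(2/3) = 321.6 — short.
Trying y = 7.21 ft: A R^(2/3) = 541.5 — close enough.

y_n = 7.21 ft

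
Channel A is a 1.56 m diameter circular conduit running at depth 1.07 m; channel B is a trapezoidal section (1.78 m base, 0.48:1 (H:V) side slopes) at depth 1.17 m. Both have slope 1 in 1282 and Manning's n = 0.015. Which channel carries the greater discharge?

Channel A: For a circular section of diameter D = 1.56 m at depth y = 1.07 m, the central angle is θ = 2 arccos(1 − 2y/D) = 3.903 rad. Then A = (D²/8)(θ − sin θ) = 1.397 m² and P = Dθ/2 = 3.045 m. Hydraulic radius R = A/P = 1.397/3.045 = 0.459 m. Q_A = (1/0.015)·1.397·0.459^(2/3)·√0.00078 = 1.548 m³/s.
Channel B: With bottom width b = 1.78 m and side slope z = 0.48: A = (b + zy)y = (1.78 + 0.48×1.17)×1.17 = 2.74 m²; P = b + 2y√(1+z²) = 1.78 + 2×1.17×1.109 = 4.376 m. Hydraulic radius R = A/P = 2.74/4.376 = 0.6261 m. Q_B = (1/0.015)·2.74·0.6261^(2/3)·√0.00078 = 3.733 m³/s.
Q_A = 1.548 m³/s vs Q_B = 3.733 m³/s, so channel B carries more.

channel B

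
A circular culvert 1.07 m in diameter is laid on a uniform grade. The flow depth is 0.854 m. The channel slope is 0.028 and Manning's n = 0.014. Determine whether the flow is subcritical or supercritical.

supercritical

For a circular section of diameter D = 1.07 m at depth y = 0.854 m, the central angle is θ = 2 arccos(1 − 2y/D) = 4.419 rad. Then A = (D²/8)(θ − sin θ) = 0.7695 m² and P = Dθ/2 = 2.364 m.
Hydraulic radius R = A/P = 0.7695/2.364 = 0.3254 m.
V = (1/n) R^(2/3) √S = (1/0.014) × 0.3254^(2/3) × √0.028 = 5.655 m/s. Hydraulic depth D_h = A/T = 0.7695/0.859 = 0.8958 m.
Froude number Fr = V/√(g·D_h) = 5.655/√(9.81×0.8958) = 1.91, which is greater than 1, so the flow is supercritical.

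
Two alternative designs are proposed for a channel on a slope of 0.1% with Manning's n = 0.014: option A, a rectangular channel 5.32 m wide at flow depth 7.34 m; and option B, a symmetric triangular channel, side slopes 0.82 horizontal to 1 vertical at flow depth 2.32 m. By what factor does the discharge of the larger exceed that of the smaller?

Channel A: Flow area A = b·y = 5.32 × 7.34 = 39.05 m². Wetted perimeter P = b + 2y = 5.32 + 2×7.34 = 20 m. Hydraulic radius R = A/P = 39.05/20 = 1.952 m. Q_A = (1/0.014)·39.05·1.952^(2/3)·√0.001 = 137.8 m³/s.
Channel B: For a triangular section with side slope z = 0.82: A = zy² = 0.82×2.32² = 4.414 m²; P = 2y√(1+z²) = 2×2.32×1.293 = 6.001 m. Hydraulic radius R = A/P = 4.414/6.001 = 0.7355 m. Q_B = (1/0.014)·4.414·0.7355^(2/3)·√0.001 = 8.123 m³/s.
The larger discharge is 137.8 m³/s and the smaller is 8.123 m³/s; the ratio is 17.

17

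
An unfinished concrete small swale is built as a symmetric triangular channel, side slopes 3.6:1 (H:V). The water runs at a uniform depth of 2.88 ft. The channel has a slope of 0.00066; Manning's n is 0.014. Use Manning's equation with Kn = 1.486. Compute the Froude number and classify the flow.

For a triangular section with side slope z = 3.6: A = zy² = 3.6×2.88² = 29.86 ft²; P = 2y√(1+z²) = 2×2.88×3.736 = 21.52 ft.
Hydraulic radius R = A/P = 29.86/21.52 = 1.387 ft.
V = (1.486/n) R^(2/3) √S = (1.486/0.014) × 1.387^(2/3) × √0.00066 = 3.392 ft/s. Hydraulic depth D_h = A/T = 29.86/20.74 = 1.44 ft.
Froude number Fr = V/√(g·D_h) = 3.392/√(32.2×1.44) = 0.498, which is less than 1, so the flow is subcritical.

subcritical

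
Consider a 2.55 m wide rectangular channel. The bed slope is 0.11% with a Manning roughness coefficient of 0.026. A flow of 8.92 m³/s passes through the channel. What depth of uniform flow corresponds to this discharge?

Manning's equation rearranged: A R^(2/3) = nQ / (1·√S) = 0.026 × 8.92 / (√0.0011) = 6.993.
Try y = 3.61 m: A R^(2/3) = 8.847 — too large.
Try y = 2.96 m: A R^(2/3) = 6.99 — close enough.

y_n = 2.96 m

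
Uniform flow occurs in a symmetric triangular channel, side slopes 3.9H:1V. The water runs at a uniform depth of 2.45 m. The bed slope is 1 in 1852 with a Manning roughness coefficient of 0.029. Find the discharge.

Q = 21 m³/s

For a triangular section with side slope z = 3.9: A = zy² = 3.9×2.45² = 23.41 m²; P = 2y√(1+z²) = 2×2.45×4.026 = 19.73 m.
Hydraulic radius R = A/P = 23.41/19.73 = 1.187 m.
Manning's equation: Q = (1/n) A R^(2/3) S^(1/2) = (1/0.029) × 23.41 × 1.187^(2/3) × 0.00054^(1/2) = 21 m³/s.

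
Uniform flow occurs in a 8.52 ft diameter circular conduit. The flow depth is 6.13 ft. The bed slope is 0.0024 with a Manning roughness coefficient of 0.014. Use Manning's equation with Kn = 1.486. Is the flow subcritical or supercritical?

subcritical

For a circular section of diameter D = 8.52 ft at depth y = 6.13 ft, the central angle is θ = 2 arccos(1 − 2y/D) = 4.05 rad. Then A = (D²/8)(θ − sin θ) = 43.91 ft² and P = Dθ/2 = 17.26 ft.
Hydraulic radius R = A/P = 43.91/17.26 = 2.545 ft.
V = (1.486/n) R^(2/3) √S = (1.486/0.014) × 2.545^(2/3) × √0.0024 = 9.692 ft/s. Hydraulic depth D_h = A/T = 43.91/7.655 = 5.736 ft.
Froude number Fr = V/√(g·D_h) = 9.692/√(32.2×5.736) = 0.713, which is less than 1, so the flow is subcritical.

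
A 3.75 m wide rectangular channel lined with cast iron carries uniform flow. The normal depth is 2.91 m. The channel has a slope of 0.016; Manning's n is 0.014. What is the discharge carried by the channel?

Q = 108 m³/s

Flow area A = b·y = 3.75 × 2.91 = 10.91 m². Wetted perimeter P = b + 2y = 3.75 + 2×2.91 = 9.57 m.
Hydraulic radius R = A/P = 10.91/9.57 = 1.14 m.
Manning's equation: Q = (1/n) A R^(2/3) S^(1/2) = (1/0.014) × 10.91 × 1.14^(2/3) × 0.016^(1/2) = 108 m³/s.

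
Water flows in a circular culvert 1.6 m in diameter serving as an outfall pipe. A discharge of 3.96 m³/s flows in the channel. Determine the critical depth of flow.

At critical depth, Q² T / (g A³) = 1, i.e. A³/T = Q²/g = 3.96²/9.81 = 1.599.
Trying y = 1.3 m: A³/T = 4.288 — high.
Trying y = 0.85 m: A³/T = 0.8004 — low.
Trying y = 1.02 m: A³/T = 1.609 — matches.

y_c = 1.02 m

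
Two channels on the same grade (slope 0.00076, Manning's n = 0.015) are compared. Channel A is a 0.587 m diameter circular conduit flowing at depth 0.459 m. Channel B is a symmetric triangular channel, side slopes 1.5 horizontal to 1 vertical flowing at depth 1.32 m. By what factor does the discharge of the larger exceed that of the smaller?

Channel A: For a circular section of diameter D = 0.587 m at depth y = 0.459 m, the central angle is θ = 2 arccos(1 − 2y/D) = 4.34 rad. Then A = (D²/8)(θ − sin θ) = 0.227 m² and P = Dθ/2 = 1.274 m. Hydraulic radius R = A/P = 0.227/1.274 = 0.1782 m. Q_A = (1/0.015)·0.227·0.1782^(2/3)·√0.00076 = 0.1322 m³/s.
Channel B: For a triangular section with side slope z = 1.5: A = zy² = 1.5×1.32² = 2.614 m²; P = 2y√(1+z²) = 2×1.32×1.803 = 4.759 m. Hydraulic radius R = A/P = 2.614/4.759 = 0.5492 m. Q_B = (1/0.015)·2.614·0.5492^(2/3)·√0.00076 = 3.221 m³/s.
The larger discharge is 3.221 m³/s and the smaller is 0.1322 m³/s; the ratio is 24.4.

24.4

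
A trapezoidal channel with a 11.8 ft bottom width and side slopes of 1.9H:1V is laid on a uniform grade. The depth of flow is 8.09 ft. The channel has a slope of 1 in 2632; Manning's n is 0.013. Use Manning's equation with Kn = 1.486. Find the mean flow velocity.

With bottom width b = 11.8 ft and side slope z = 1.9: A = (b + zy)y = (11.8 + 1.9×8.09)×8.09 = 219.8 ft²; P = b + 2y√(1+z²) = 11.8 + 2×8.09×2.147 = 46.54 ft.
Hydraulic radius R = A/P = 219.8/46.54 = 4.723 ft.
From Manning's equation, V = (1.486/n) R^(2/3) S^(1/2) = (1.486/0.013) × 4.723^(2/3) × 0.0003799^(1/2) = 6.27 ft/s.

V = 6.27 ft/s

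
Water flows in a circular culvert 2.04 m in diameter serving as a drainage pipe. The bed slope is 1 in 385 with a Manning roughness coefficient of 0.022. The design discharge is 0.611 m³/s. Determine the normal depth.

Manning's equation rearranged: A R^(2/3) = nQ / (1·√S) = 0.022 × 0.611 / (√0.002597) = 0.2638.
Try y = 0.598 m: A R^(2/3) = 0.3907 — high.
Try y = 0.49 m: A R^(2/3) = 0.264 — matches.

y_n = 0.49 m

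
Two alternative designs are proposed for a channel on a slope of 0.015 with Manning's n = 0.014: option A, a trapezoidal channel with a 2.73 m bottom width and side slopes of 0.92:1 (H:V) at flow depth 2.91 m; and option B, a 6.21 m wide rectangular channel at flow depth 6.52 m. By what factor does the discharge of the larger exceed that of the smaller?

3.25

Channel A: With bottom width b = 2.73 m and side slope z = 0.92: A = (b + zy)y = (2.73 + 0.92×2.91)×2.91 = 15.73 m²; P = b + 2y√(1+z²) = 2.73 + 2×2.91×1.359 = 10.64 m. Hydraulic radius R = A/P = 15.73/10.64 = 1.479 m. Q_A = (1/0.014)·15.73·1.479^(2/3)·√0.015 = 178.7 m³/s.
Channel B: Flow area A = b·y = 6.21 × 6.52 = 40.49 m². Wetted perimeter P = b + 2y = 6.21 + 2×6.52 = 19.25 m. Hydraulic radius R = A/P = 40.49/19.25 = 2.103 m. Q_B = (1/0.014)·40.49·2.103^(2/3)·√0.015 = 581.5 m³/s.
The larger discharge is 581.5 m³/s and the smaller is 178.7 m³/s; the ratio is 3.25.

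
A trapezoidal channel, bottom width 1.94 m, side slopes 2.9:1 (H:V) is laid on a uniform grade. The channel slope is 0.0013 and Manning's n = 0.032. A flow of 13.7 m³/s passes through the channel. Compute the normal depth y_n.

Manning's equation rearranged: A R^(2/3) = nQ / (1·√S) = 0.032 × 13.7 / (√0.0013) = 12.16.
At y = 1.2 m: A R^(2/3) = 5.124 — short.
At y = 2.17 m: A R^(2/3) = 19.85 — over.
At y = 1.76 m: A R^(2/3) = 12.18 — matches.

y_n = 1.76 m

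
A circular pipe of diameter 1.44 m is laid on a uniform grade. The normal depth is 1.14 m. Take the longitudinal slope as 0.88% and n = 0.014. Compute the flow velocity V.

For a circular section of diameter D = 1.44 m at depth y = 1.14 m, the central angle is θ = 2 arccos(1 − 2y/D) = 4.387 rad. Then A = (D²/8)(θ − sin θ) = 1.383 m² and P = Dθ/2 = 3.159 m.
Hydraulic radius R = A/P = 1.383/3.159 = 0.4378 m.
From Manning's equation, V = (1/n) R^(2/3) S^(1/2) = (1/0.014) × 0.4378^(2/3) × 0.0088^(1/2) = 3.86 m/s.

V = 3.86 m/s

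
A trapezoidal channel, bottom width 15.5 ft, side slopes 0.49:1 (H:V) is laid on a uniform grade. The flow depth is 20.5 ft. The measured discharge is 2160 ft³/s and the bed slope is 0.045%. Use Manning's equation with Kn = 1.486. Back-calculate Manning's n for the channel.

n = 0.032

With bottom width b = 15.5 ft and side slope z = 0.49: A = (b + zy)y = (15.5 + 0.49×20.5)×20.5 = 523.7 ft²; P = b + 2y√(1+z²) = 15.5 + 2×20.5×1.114 = 61.16 ft.
Hydraulic radius R = A/P = 523.7/61.16 = 8.563 ft.
Rearranging Manning's equation: n = (1.486/Q) A R^(2/3) S^(1/2) = (1.486/2160) × 523.7 × 8.563^(2/3) × √0.00045 = 0.032.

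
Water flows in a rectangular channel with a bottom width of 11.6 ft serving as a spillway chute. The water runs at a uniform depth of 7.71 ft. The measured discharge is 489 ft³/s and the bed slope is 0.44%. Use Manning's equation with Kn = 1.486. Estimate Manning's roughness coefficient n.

Flow area A = b·y = 11.6 × 7.71 = 89.44 ft². Wetted perimeter P = b + 2y = 11.6 + 2×7.71 = 27.02 ft.
Hydraulic radius R = A/P = 89.44/27.02 = 3.31 ft.
Rearranging Manning's equation: n = (1.486/Q) A R^(2/3) S^(1/2) = (1.486/489) × 89.44 × 3.31^(2/3) × √0.0044 = 0.04.

n = 0.04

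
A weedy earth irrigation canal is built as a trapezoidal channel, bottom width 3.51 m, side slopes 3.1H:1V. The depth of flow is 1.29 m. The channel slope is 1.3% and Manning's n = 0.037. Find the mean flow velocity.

With bottom width b = 3.51 m and side slope z = 3.1: A = (b + zy)y = (3.51 + 3.1×1.29)×1.29 = 9.687 m²; P = b + 2y√(1+z²) = 3.51 + 2×1.29×3.257 = 11.91 m.
Hydraulic radius R = A/P = 9.687/11.91 = 0.8131 m.
From Manning's equation, V = (1/n) R^(2/3) S^(1/2) = (1/0.037) × 0.8131^(2/3) × 0.013^(1/2) = 2.68 m/s.

V = 2.68 m/s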